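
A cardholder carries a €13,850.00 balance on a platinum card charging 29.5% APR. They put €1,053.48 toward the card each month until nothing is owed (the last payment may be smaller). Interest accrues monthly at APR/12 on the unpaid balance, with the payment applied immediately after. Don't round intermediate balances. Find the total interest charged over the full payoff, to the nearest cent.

Monthly rate r = 29.5%/12 = 2.45833% = 0.0245833.
Payoff takes n = ⌈−ln(1 − rB₀/P)/ln(1+r)⌉ = ⌈16.074⌉ = 17 payments; the last is €78.75.
Total paid = 16·€1,053.48 + €78.75 = €16,934.43.
Total interest = total paid − principal = €16,934.43 − €13,850.00 = €3,084.43.

€3,084.43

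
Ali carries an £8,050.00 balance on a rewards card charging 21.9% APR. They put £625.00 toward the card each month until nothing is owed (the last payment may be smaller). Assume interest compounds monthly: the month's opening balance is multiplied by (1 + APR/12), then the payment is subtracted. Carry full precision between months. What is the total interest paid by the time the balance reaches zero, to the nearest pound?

£1,211

Monthly rate r = 21.9%/12 = 1.825% = 0.01825.
Payoff takes n = ⌈−ln(1 − rB₀/P)/ln(1+r)⌉ = ⌈14.816⌉ = 15 payments; the last is £510.97.
Total paid = 14·£625.00 + £510.97 = £9,260.97.
Total interest = total paid − principal = £9,260.97 − £8,050.00 = £1,210.97.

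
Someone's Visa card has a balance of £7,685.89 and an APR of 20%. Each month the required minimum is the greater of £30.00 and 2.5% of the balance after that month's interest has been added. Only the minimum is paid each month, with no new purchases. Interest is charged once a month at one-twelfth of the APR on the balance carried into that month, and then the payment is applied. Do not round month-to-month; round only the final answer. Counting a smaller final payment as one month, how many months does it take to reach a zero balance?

Monthly rate r = 20%/12 = 1.66667% = 0.0166667.
While 2.5% of the post-interest balance exceeds £30.00, each month B ← (B·(1+r))·(1 − 0.025), i.e. B shrinks by the factor (1+r)·0.975 = 0.99125.
This holds for months 1–214. Entering month 215 the balance is £1,171.92; 2.5% of the post-interest balance is now below £30.00, so the flat £30.00 minimum applies from here.
From month 215 a fixed £30.00 at rate r clears £1,171.92 in 64 more payments. Total: 214 + 64 = 278 months.

278 months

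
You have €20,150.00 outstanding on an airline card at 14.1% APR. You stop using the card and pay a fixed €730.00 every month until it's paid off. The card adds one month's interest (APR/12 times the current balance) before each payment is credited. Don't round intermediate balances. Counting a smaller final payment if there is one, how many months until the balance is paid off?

34 months

Monthly rate r = 14.1%/12 = 1.175% = 0.01175.
Recurrence: B ← B·(1+r) − €730.00.
Month 1: interest €236.76; balance after payment €19,656.76.
Month 2: interest €230.97; balance after payment €19,157.73.
Closed form: n = −ln(1 − rB₀/P)/ln(1+r) = −ln(0.67567)/ln(1.01175) ≈ 33.562, so the balance reaches zero during payment 34.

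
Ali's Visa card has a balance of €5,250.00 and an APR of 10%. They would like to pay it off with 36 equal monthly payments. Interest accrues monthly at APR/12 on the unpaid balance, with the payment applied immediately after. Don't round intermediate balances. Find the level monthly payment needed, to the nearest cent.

€169.40

Monthly rate r = 10%/12 = 0.833333% = 0.00833333.
Level-payment amortization: P = B₀·r / (1 − (1+r)^(−n)) = 5250.00·0.00833333 / (1 − 1.00833^(−36)).
Denominator 1 − (1+r)^(−36) = 0.258260297.
P = 43.75 / 0.258260297 ≈ 169.40.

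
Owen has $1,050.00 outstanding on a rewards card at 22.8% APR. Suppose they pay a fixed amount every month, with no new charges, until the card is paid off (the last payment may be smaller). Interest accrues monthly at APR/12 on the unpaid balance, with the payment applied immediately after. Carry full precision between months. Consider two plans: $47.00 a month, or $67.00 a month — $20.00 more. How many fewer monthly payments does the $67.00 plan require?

11 fewer payments

Monthly rate r = 22.8%/12 = 1.9% = 0.019.
At $47.00/mo: n = ⌈−ln(1 − rB₀/P)/ln(1+r)⌉ = 30 payments (last $16.66); total interest = total paid − $1,050.00 = $329.66.
At $67.00/mo: 19 payments (last $52.40); total interest $208.40.
Payments saved = 30 − 19 = 11.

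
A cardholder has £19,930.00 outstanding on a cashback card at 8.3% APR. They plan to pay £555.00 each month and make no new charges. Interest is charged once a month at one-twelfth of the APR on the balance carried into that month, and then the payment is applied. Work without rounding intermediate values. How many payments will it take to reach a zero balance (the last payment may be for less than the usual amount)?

Monthly rate r = 8.3%/12 = 0.691667% = 0.00691667.
Recurrence: B ← B·(1+r) − £555.00.
Month 1: interest £137.85; balance after payment £19,512.85.
Month 2: interest £134.96; balance after payment £19,092.81.
Closed form: n = −ln(1 − rB₀/P)/ln(1+r) = −ln(0.75162)/ln(1.00692) ≈ 41.423, so the balance reaches zero during payment 42.

42 payments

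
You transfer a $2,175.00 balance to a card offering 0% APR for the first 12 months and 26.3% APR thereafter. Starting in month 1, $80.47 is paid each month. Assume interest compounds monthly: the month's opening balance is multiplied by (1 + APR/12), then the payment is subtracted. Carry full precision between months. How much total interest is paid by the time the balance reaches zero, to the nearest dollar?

Promo months 1–12 at r₀ = 0%/12 = 0; months 13+ at r₁ = 26.3%/12 = 0.0219167.
After month 12 (no interest yet): B = $2,175.00 − 12·$80.47 = $1,209.36.
Then at r₁ with $80.47/mo: n₂ = −ln(1 − r₁·B/P)/ln(1+r₁) ≈ 18.43 → 19 more payments.
Total paid = 30·$80.47 + $34.78 = $2,448.88; interest = $2,448.88 − $2,175.00 = $273.88.

$274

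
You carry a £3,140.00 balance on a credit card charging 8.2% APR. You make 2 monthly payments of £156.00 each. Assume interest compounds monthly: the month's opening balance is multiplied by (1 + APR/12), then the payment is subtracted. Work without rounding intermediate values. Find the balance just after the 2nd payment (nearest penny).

Monthly rate r = 8.2%/12 = 0.683333% = 0.00683333.
Each month: B ← B·(1+r) − £156.00.
Month 1: interest £21.46; balance after payment £3,005.46.
Month 2: interest £20.54; balance after payment £2,869.99.

£2,869.99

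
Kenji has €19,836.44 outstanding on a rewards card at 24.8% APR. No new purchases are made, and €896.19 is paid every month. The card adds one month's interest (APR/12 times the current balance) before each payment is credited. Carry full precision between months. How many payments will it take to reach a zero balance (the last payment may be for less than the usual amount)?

Monthly rate r = 24.8%/12 = 2.06667% = 0.0206667.
Recurrence: B ← B·(1+r) − €896.19.
Month 1: interest €409.95; balance after payment €19,350.20.
Month 2: interest €399.90; balance after payment €18,853.92.
Closed form: n = −ln(1 − rB₀/P)/ln(1+r) = −ln(0.54256)/ln(1.02067) ≈ 29.891, so the balance reaches zero during payment 30.

30 months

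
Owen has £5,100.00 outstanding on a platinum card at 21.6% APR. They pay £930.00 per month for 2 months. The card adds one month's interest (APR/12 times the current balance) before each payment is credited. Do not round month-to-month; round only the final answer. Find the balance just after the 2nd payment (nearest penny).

Monthly rate r = 21.6%/12 = 1.8% = 0.018.
Each month: B ← B·(1+r) − £930.00.
Month 1: interest £91.80; balance after payment £4,261.80.
Month 2: interest £76.71; balance after payment £3,408.51.

£3,408.51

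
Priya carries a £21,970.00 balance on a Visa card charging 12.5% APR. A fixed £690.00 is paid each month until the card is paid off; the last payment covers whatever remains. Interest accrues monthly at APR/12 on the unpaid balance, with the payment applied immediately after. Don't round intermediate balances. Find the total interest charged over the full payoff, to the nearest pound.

Monthly rate r = 12.5%/12 = 1.04167% = 0.0104167.
Payoff takes n = ⌈−ln(1 − rB₀/P)/ln(1+r)⌉ = ⌈38.887⌉ = 39 payments; the last is £612.36.
Total paid = 38·£690.00 + £612.36 = £26,832.36.
Total interest = total paid − principal = £26,832.36 − £21,970.00 = £4,862.36.

£4,862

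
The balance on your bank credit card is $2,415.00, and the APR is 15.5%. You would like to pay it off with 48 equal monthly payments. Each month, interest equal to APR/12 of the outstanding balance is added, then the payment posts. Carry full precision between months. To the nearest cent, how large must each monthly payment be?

$67.82

Monthly rate r = 15.5%/12 = 1.29167% = 0.0129167.
Level-payment amortization: P = B₀·r / (1 − (1+r)^(−n)) = 2415.00·0.0129167 / (1 − 1.01292^(−48)).
Denominator 1 − (1+r)^(−48) = 0.459915669.
P = 31.1938 / 0.459915669 ≈ 67.82.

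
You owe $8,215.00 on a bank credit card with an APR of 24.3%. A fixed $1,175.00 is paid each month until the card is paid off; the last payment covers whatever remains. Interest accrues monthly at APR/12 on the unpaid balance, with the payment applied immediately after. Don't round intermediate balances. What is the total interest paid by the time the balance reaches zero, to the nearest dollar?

Monthly rate r = 24.3%/12 = 2.025% = 0.02025.
Payoff takes n = ⌈−ln(1 − rB₀/P)/ln(1+r)⌉ = ⌈7.615⌉ = 8 payments; the last is $725.17.
Total paid = 7·$1,175.00 + $725.17 = $8,950.17.
Total interest = total paid − principal = $8,950.17 − $8,215.00 = $735.17.

$735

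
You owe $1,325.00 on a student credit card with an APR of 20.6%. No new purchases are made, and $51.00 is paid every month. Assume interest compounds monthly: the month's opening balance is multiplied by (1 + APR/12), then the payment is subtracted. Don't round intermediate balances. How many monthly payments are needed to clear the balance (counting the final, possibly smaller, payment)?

35 payments

Monthly rate r = 20.6%/12 = 1.71667% = 0.0171667.
Recurrence: B ← B·(1+r) − $51.00.
Month 1: interest $22.75; balance after payment $1,296.75.
Month 2: interest $22.26; balance after payment $1,268.01.
Closed form: n = −ln(1 − rB₀/P)/ln(1+r) = −ln(0.554)/ln(1.01717) ≈ 34.697, so the balance reaches zero during payment 35.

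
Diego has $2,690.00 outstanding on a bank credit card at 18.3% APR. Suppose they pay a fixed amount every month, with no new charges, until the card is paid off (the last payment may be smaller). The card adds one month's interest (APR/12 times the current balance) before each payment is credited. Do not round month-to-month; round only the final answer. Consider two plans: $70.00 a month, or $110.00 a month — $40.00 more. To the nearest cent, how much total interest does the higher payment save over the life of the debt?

Monthly rate r = 18.3%/12 = 1.525% = 0.01525.
At $70.00/mo: n = ⌈−ln(1 − rB₀/P)/ln(1+r)⌉ = 59 payments (last $19.31); total interest = total paid − $2,690.00 = $1,389.31.
At $110.00/mo: 31 payments (last $92.08); total interest $702.08.
Interest saved = $1,389.31 − $702.08 = $687.23.

$687.23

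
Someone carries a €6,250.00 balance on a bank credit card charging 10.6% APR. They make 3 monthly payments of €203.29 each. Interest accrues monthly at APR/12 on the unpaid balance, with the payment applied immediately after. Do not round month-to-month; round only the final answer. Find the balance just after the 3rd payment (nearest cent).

€5,801.82

Monthly rate r = 10.6%/12 = 0.883333% = 0.00883333.
Each month: B ← B·(1+r) − €203.29.
Month 1: interest €55.21; balance after payment €6,101.92.
Month 2: interest €53.90; balance after payment €5,952.53.
Month 3: interest €52.58; balance after payment €5,801.82.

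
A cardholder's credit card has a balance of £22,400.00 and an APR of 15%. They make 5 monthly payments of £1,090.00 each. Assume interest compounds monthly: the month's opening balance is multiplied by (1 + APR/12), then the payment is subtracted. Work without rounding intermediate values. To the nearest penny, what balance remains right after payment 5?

Monthly rate r = 15%/12 = 1.25% = 0.0125.
Each month: B ← B·(1+r) − £1,090.00.
Month 1: interest £280.00; balance after payment £21,590.00.
Month 2: interest £269.88; balance after payment £20,769.88.
Month 3: interest £259.62; balance after payment £19,939.50.
Month 4: interest £249.24; balance after payment £19,098.74.
Month 5: interest £238.73; balance after payment £18,247.48.

£18,247.48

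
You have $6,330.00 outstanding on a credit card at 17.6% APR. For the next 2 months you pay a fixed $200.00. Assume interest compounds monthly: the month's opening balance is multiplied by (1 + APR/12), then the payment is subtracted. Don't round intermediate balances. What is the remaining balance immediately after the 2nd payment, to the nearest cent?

Monthly rate r = 17.6%/12 = 1.46667% = 0.0146667.
Each month: B ← B·(1+r) − $200.00.
Month 1: interest $92.84; balance after payment $6,222.84.
Month 2: interest $91.27; balance after payment $6,114.11.

$6,114.11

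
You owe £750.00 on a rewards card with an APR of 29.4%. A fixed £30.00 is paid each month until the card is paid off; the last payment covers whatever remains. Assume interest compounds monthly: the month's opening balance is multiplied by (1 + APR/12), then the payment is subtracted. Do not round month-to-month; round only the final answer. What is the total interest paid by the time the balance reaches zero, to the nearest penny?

Monthly rate r = 29.4%/12 = 2.45% = 0.0245.
Payoff takes n = ⌈−ln(1 − rB₀/P)/ln(1+r)⌉ = ⌈39.168⌉ = 40 payments; the last is £5.08.
Total paid = 39·£30.00 + £5.08 = £1,175.08.
Total interest = total paid − principal = £1,175.08 − £750.00 = £425.08.

£425.08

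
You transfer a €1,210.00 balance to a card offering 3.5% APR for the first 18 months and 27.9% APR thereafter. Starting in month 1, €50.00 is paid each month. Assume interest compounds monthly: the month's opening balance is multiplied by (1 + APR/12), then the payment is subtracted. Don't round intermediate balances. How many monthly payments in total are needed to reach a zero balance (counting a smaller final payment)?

26 months

Promo months 1–18 at r₀ = 3.5%/12 = 0.00291667; months 19+ at r₁ = 27.9%/12 = 0.02325.
After month 18: iterate B ← B·(1+r₀) − €50.00 for 18 months → €352.46.
Then at r₁ with €50.00/mo: n₂ = −ln(1 − r₁·B/P)/ln(1+r₁) ≈ 7.79 → 8 more payments.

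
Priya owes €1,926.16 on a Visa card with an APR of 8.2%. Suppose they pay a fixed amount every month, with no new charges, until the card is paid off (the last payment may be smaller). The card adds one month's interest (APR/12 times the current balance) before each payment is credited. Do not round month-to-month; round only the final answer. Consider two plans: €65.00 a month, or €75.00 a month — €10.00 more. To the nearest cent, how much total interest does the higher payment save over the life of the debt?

Monthly rate r = 8.2%/12 = 0.683333% = 0.00683333.
At €65.00/mo: n = ⌈−ln(1 − rB₀/P)/ln(1+r)⌉ = 34 payments (last €14.67); total interest = total paid − €1,926.16 = €233.51.
At €75.00/mo: 29 payments (last €25.27); total interest €199.11.
Interest saved = €233.51 − €199.11 = €34.40.

€34.40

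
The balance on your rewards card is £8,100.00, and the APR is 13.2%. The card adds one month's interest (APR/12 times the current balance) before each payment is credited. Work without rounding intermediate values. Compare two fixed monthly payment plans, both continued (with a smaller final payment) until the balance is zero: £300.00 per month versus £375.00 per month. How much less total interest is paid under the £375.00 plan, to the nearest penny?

Monthly rate r = 13.2%/12 = 1.1% = 0.011.
At £300.00/mo: n = ⌈−ln(1 − rB₀/P)/ln(1+r)⌉ = 33 payments (last £63.90); total interest = total paid − £8,100.00 = £1,563.90.
At £375.00/mo: 25 payments (last £299.42); total interest £1,199.42.
Interest saved = £1,563.90 − £1,199.42 = £364.48.

£364.48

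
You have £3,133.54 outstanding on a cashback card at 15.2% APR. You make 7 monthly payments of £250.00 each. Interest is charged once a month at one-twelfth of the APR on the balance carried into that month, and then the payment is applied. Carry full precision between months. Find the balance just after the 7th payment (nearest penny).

£1,604.24

Monthly rate r = 15.2%/12 = 1.26667% = 0.0126667.
Each month: B ← B·(1+r) − £250.00.
Month 1: interest £39.69; balance after payment £2,923.23.
Month 2: interest £37.03; balance after payment £2,710.26.
Month 3: interest £34.33; balance after payment £2,494.59.
Month 4: interest £31.60; balance after payment £2,276.19.
Month 5: interest £28.83; balance after payment £2,055.02.
Month 6: interest £26.03; balance after payment £1,831.05.
Month 7: interest £23.19; balance after payment £1,604.24.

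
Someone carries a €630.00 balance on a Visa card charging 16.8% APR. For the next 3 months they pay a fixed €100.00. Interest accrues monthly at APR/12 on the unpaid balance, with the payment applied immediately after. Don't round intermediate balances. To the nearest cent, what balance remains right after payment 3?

Monthly rate r = 16.8%/12 = 1.4% = 0.014.
Each month: B ← B·(1+r) − €100.00.
Month 1: interest €8.82; balance after payment €538.82.
Month 2: interest €7.54; balance after payment €446.36.
Month 3: interest €6.25; balance after payment €352.61.

€352.61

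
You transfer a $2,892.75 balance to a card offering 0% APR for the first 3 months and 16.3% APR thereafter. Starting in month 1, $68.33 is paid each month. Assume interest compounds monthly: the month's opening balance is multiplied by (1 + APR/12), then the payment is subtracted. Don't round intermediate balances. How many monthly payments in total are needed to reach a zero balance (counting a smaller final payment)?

Promo months 1–3 at r₀ = 0%/12 = 0; months 4+ at r₁ = 16.3%/12 = 0.0135833.
After month 3 (no interest yet): B = $2,892.75 − 3·$68.33 = $2,687.76.
Then at r₁ with $68.33/mo: n₂ = −ln(1 − r₁·B/P)/ln(1+r₁) ≈ 56.64 → 57 more payments.

60 months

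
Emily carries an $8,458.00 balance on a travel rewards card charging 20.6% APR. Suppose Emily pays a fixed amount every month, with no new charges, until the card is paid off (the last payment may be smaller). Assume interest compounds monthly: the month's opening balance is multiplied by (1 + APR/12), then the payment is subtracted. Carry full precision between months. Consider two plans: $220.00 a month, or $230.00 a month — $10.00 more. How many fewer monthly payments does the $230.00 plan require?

Monthly rate r = 20.6%/12 = 1.71667% = 0.0171667.
At $220.00/mo: n = ⌈−ln(1 − rB₀/P)/ln(1+r)⌉ = 64 payments (last $83.55); total interest = total paid − $8,458.00 = $5,485.55.
At $230.00/mo: 59 payments (last $142.56); total interest $5,024.56.
Payments saved = 64 − 59 = 5.

5 fewer payments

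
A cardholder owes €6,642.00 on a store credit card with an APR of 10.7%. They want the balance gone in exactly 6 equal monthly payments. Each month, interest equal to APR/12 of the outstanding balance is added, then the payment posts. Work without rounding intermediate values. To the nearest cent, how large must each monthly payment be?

€1,141.80

Monthly rate r = 10.7%/12 = 0.891667% = 0.00891667.
Level-payment amortization: P = B₀·r / (1 − (1+r)^(−n)) = 6642.00·0.00891667 / (1 − 1.00892^(−6)).
Denominator 1 − (1+r)^(−6) = 0.0518692721.
P = 59.2245 / 0.0518692721 ≈ 1141.80.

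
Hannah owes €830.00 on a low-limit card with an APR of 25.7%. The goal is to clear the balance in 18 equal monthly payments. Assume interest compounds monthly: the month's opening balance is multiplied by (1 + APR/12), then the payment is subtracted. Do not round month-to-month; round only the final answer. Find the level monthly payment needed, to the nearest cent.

Monthly rate r = 25.7%/12 = 2.14167% = 0.0214167.
Level-payment amortization: P = B₀·r / (1 − (1+r)^(−n)) = 830.00·0.0214167 / (1 − 1.02142^(−18)).
Denominator 1 − (1+r)^(−18) = 0.317115777.
P = 17.7758 / 0.317115777 ≈ 56.05.

€56.05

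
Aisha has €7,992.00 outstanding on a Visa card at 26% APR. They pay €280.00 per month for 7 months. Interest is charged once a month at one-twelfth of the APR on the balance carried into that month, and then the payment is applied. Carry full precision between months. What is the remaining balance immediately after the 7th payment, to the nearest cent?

€7,193.71

Monthly rate r = 26%/12 = 2.16667% = 0.0216667.
Each month: B ← B·(1+r) − €280.00.
Month 1: interest €173.16; balance after payment €7,885.16.
Month 2: interest €170.85; balance after payment €7,776.01.
Month 3: interest €168.48; balance after payment €7,664.49.
Month 4: interest €166.06; balance after payment €7,550.55.
Month 5: interest €163.60; balance after payment €7,434.14.
Month 6: interest €161.07; balance after payment €7,315.22.
Month 7: interest €158.50; balance after payment €7,193.71.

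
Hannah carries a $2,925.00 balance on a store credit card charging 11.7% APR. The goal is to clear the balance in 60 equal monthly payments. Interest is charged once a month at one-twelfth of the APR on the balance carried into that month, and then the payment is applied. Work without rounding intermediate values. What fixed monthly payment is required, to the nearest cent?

Monthly rate r = 11.7%/12 = 0.975% = 0.00975.
Level-payment amortization: P = B₀·r / (1 − (1+r)^(−n)) = 2925.00·0.00975 / (1 − 1.00975^(−60)).
Denominator 1 − (1+r)^(−60) = 0.441313356.
P = 28.5188 / 0.441313356 ≈ 64.62.

$64.62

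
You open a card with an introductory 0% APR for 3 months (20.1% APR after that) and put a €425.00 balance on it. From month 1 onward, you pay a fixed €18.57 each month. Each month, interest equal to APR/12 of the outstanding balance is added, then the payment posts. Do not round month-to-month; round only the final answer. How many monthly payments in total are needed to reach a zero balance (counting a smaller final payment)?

28 payments

Promo months 1–3 at r₀ = 0%/12 = 0; months 4+ at r₁ = 20.1%/12 = 0.01675.
After month 3 (no interest yet): B = €425.00 − 3·€18.57 = €369.29.
Then at r₁ with €18.57/mo: n₂ = −ln(1 − r₁·B/P)/ln(1+r₁) ≈ 24.39 → 25 more payments.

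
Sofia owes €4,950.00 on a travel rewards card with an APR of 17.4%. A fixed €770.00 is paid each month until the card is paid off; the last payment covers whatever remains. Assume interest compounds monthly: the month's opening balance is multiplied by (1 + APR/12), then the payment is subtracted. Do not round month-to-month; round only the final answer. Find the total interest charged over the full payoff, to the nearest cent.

Monthly rate r = 17.4%/12 = 1.45% = 0.0145.
Payoff takes n = ⌈−ln(1 − rB₀/P)/ln(1+r)⌉ = ⌈6.797⌉ = 7 payments; the last is €614.60.
Total paid = 6·€770.00 + €614.60 = €5,234.60.
Total interest = total paid − principal = €5,234.60 − €4,950.00 = €284.60.

€284.60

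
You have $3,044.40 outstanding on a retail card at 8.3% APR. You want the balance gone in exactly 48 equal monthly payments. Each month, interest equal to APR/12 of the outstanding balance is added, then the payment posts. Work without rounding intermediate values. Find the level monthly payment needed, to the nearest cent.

Monthly rate r = 8.3%/12 = 0.691667% = 0.00691667.
Level-payment amortization: P = B₀·r / (1 − (1+r)^(−n)) = 3044.40·0.00691667 / (1 − 1.00692^(−48)).
Denominator 1 − (1+r)^(−48) = 0.281692192.
P = 21.0571 / 0.281692192 ≈ 74.75.

$74.75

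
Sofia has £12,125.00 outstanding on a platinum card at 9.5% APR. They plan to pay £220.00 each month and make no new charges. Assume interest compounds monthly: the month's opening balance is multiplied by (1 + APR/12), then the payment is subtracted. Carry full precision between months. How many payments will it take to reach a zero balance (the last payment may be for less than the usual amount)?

73 months

Monthly rate r = 9.5%/12 = 0.791667% = 0.00791667.
Recurrence: B ← B·(1+r) − £220.00.
Month 1: interest £95.99; balance after payment £12,000.99.
Month 2: interest £95.01; balance after payment £11,876.00.
Closed form: n = −ln(1 − rB₀/P)/ln(1+r) = −ln(0.56368)/ln(1.00792) ≈ 72.698, so the balance reaches zero during payment 73.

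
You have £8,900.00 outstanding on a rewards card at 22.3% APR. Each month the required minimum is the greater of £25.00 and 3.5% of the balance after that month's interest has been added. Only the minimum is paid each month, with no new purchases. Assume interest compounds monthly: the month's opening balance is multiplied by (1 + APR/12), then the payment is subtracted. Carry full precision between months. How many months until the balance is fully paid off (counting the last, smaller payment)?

Monthly rate r = 22.3%/12 = 1.85833% = 0.0185833.
While 3.5% of the post-interest balance exceeds £25.00, each month B ← (B·(1+r))·(1 − 0.035), i.e. B shrinks by the factor (1+r)·0.965 = 0.98293.
This holds for months 1–148. Entering month 149 the balance is £696.50; 3.5% of the post-interest balance is now below £25.00, so the flat £25.00 minimum applies from here.
From month 149 a fixed £25.00 at rate r clears £696.50 in 40 more payments. Total: 148 + 40 = 188 months.

188 months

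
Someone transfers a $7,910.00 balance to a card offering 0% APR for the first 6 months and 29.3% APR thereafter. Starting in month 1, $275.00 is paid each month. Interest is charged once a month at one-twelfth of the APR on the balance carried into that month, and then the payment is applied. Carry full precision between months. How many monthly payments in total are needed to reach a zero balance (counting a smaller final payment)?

Promo months 1–6 at r₀ = 0%/12 = 0; months 7+ at r₁ = 29.3%/12 = 0.0244167.
After month 6 (no interest yet): B = $7,910.00 − 6·$275.00 = $6,260.00.
Then at r₁ with $275.00/mo: n₂ = −ln(1 − r₁·B/P)/ln(1+r₁) ≈ 33.64 → 34 more payments.

40 payments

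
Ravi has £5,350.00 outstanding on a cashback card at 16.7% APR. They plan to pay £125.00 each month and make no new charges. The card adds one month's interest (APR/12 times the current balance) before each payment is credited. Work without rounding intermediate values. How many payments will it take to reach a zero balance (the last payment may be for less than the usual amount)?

Monthly rate r = 16.7%/12 = 1.39167% = 0.0139167.
Recurrence: B ← B·(1+r) − £125.00.
Month 1: interest £74.45; balance after payment £5,299.45.
Month 2: interest £73.75; balance after payment £5,248.20.
Closed form: n = −ln(1 − rB₀/P)/ln(1+r) = −ln(0.40437)/ln(1.01392) ≈ 65.513, so the balance reaches zero during payment 66.

66 months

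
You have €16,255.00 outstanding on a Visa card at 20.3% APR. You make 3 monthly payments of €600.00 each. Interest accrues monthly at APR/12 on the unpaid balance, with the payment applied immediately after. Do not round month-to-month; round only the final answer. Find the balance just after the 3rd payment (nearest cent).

Monthly rate r = 20.3%/12 = 1.69167% = 0.0169167.
Each month: B ← B·(1+r) − €600.00.
Month 1: interest €274.98; balance after payment €15,929.98.
Month 2: interest €269.48; balance after payment €15,599.46.
Month 3: interest €263.89; balance after payment €15,263.35.

€15,263.35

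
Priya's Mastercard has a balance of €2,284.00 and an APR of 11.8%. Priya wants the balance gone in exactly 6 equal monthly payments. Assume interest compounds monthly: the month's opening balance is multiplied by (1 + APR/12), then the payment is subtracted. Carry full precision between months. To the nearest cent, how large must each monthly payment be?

€393.87

Monthly rate r = 11.8%/12 = 0.983333% = 0.00983333.
Level-payment amortization: P = B₀·r / (1 − (1+r)^(−n)) = 2284.00·0.00983333 / (1 − 1.00983^(−6)).
Denominator 1 − (1+r)^(−6) = 0.0570215078.
P = 22.4593 / 0.0570215078 ≈ 393.87.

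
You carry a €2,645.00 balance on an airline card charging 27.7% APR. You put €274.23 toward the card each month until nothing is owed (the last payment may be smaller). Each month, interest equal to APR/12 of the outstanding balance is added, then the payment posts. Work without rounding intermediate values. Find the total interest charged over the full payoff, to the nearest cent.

€381.56

Monthly rate r = 27.7%/12 = 2.30833% = 0.0230833.
Payoff takes n = ⌈−ln(1 − rB₀/P)/ln(1+r)⌉ = ⌈11.036⌉ = 12 payments; the last is €10.03.
Total paid = 11·€274.23 + €10.03 = €3,026.56.
Total interest = total paid − principal = €3,026.56 − €2,645.00 = €381.56.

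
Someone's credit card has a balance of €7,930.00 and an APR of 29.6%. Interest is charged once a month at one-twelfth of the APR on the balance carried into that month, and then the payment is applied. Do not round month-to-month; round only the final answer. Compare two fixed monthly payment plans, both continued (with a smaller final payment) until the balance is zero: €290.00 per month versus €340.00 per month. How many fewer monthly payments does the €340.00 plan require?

Monthly rate r = 29.6%/12 = 2.46667% = 0.0246667.
At €290.00/mo: n = ⌈−ln(1 − rB₀/P)/ln(1+r)⌉ = 47 payments (last €18.20); total interest = total paid − €7,930.00 = €5,428.20.
At €340.00/mo: 36 payments (last €50.01); total interest €4,020.01.
Payments saved = 47 − 36 = 11.

11 fewer payments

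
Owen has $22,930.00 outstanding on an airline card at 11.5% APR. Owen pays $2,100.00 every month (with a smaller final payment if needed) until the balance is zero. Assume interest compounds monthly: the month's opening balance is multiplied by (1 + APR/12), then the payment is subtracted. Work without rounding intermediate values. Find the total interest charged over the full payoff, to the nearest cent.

Monthly rate r = 11.5%/12 = 0.958333% = 0.00958333.
Payoff takes n = ⌈−ln(1 − rB₀/P)/ln(1+r)⌉ = ⌈11.589⌉ = 12 payments; the last is $1,238.87.
Total paid = 11·$2,100.00 + $1,238.87 = $24,338.87.
Total interest = total paid − principal = $24,338.87 − $22,930.00 = $1,408.87.

$1,408.87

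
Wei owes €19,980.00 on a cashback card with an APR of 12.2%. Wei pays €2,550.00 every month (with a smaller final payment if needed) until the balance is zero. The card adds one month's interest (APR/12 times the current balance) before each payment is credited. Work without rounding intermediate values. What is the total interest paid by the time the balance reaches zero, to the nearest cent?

€948.53

Monthly rate r = 12.2%/12 = 1.01667% = 0.0101667.
Payoff takes n = ⌈−ln(1 − rB₀/P)/ln(1+r)⌉ = ⌈8.206⌉ = 9 payments; the last is €528.53.
Total paid = 8·€2,550.00 + €528.53 = €20,928.53.
Total interest = total paid − principal = €20,928.53 − €19,980.00 = €948.53.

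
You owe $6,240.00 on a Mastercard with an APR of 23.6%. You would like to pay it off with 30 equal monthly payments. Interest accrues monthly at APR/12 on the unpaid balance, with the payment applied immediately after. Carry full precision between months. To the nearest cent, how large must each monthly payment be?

$277.34

Monthly rate r = 23.6%/12 = 1.96667% = 0.0196667.
Level-payment amortization: P = B₀·r / (1 − (1+r)^(−n)) = 6240.00·0.0196667 / (1 − 1.01967^(−30)).
Denominator 1 − (1+r)^(−30) = 0.442489139.
P = 122.72 / 0.442489139 ≈ 277.34.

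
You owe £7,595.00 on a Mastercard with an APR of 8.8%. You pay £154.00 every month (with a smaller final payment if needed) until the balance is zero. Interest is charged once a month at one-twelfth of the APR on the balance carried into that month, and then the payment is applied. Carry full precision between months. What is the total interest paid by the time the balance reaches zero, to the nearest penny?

£1,866.45

Monthly rate r = 8.8%/12 = 0.733333% = 0.00733333.
Payoff takes n = ⌈−ln(1 − rB₀/P)/ln(1+r)⌉ = ⌈61.437⌉ = 62 payments; the last is £67.45.
Total paid = 61·£154.00 + £67.45 = £9,461.45.
Total interest = total paid − principal = £9,461.45 − £7,595.00 = £1,866.45.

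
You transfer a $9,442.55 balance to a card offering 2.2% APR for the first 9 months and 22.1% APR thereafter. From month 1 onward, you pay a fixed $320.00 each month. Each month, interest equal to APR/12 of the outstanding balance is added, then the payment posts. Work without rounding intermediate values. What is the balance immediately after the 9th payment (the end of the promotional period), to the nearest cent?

$6,698.29

Promo months 1–9 at r₀ = 2.2%/12 = 0.00183333; months 10+ at r₁ = 22.1%/12 = 0.0184167.
After month 9: iterate B ← B·(1+r₀) − $320.00 for 9 months → $6,698.29.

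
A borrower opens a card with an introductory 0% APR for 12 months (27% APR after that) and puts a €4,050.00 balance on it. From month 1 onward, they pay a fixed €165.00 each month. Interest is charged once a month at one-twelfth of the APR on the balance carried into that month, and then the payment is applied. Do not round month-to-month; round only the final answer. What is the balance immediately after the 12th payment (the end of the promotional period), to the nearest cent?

Promo months 1–12 at r₀ = 0%/12 = 0; months 13+ at r₁ = 27%/12 = 0.0225.
After month 12 (no interest yet): B = €4,050.00 − 12·€165.00 = €2,070.00.

€2,070.00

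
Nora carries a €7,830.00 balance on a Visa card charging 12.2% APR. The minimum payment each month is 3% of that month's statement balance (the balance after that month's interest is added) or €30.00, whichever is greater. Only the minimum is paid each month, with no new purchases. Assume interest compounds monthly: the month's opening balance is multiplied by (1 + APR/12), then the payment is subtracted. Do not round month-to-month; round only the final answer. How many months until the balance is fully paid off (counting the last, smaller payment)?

143 months

Monthly rate r = 12.2%/12 = 1.01667% = 0.0101667.
While 3% of the post-interest balance exceeds €30.00, each month B ← (B·(1+r))·(1 − 0.03), i.e. B shrinks by the factor (1+r)·0.97 = 0.97986.
This holds for months 1–102. Entering month 103 the balance is €983.03; 3% of the post-interest balance is now below €30.00, so the flat €30.00 minimum applies from here.
From month 103 a fixed €30.00 at rate r clears €983.03 in 41 more payments. Total: 102 + 41 = 143 months.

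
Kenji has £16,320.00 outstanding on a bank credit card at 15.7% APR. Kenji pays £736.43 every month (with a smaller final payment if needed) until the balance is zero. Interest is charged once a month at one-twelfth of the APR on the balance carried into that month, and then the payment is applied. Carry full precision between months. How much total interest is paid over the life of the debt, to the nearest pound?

Monthly rate r = 15.7%/12 = 1.30833% = 0.0130833.
Payoff takes n = ⌈−ln(1 − rB₀/P)/ln(1+r)⌉ = ⌈26.342⌉ = 27 payments; the last is £252.86.
Total paid = 26·£736.43 + £252.86 = £19,400.04.
Total interest = total paid − principal = £19,400.04 − £16,320.00 = £3,080.04.

£3,080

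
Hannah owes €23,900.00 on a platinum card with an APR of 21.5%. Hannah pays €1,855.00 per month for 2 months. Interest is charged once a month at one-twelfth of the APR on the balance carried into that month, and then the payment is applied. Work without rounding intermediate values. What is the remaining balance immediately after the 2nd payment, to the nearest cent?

Monthly rate r = 21.5%/12 = 1.79167% = 0.0179167.
Each month: B ← B·(1+r) − €1,855.00.
Month 1: interest €428.21; balance after payment €22,473.21.
Month 2: interest €402.64; balance after payment €21,020.85.

€21,020.85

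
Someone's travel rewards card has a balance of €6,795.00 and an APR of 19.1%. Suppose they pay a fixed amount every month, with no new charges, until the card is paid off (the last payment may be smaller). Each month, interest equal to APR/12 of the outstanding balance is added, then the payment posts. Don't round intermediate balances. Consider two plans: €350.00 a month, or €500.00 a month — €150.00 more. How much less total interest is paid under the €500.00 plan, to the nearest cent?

€474.74

Monthly rate r = 19.1%/12 = 1.59167% = 0.0159167.
At €350.00/mo: n = ⌈−ln(1 − rB₀/P)/ln(1+r)⌉ = 24 payments (last €143.19); total interest = total paid − €6,795.00 = €1,398.19.
At €500.00/mo: 16 payments (last €218.45); total interest €923.45.
Interest saved = €1,398.19 − €923.45 = €474.74.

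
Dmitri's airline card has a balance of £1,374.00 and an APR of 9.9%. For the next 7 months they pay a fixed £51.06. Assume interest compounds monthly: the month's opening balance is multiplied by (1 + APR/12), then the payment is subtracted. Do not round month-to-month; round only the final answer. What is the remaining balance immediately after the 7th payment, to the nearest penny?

£1,088.95

Monthly rate r = 9.9%/12 = 0.825% = 0.00825.
Each month: B ← B·(1+r) − £51.06.
Month 1: interest £11.34; balance after payment £1,334.28.
Month 2: interest £11.01; balance after payment £1,294.22.
Month 3: interest £10.68; balance after payment £1,253.84.
Month 4: interest £10.34; balance after payment £1,213.12.
Month 5: interest £10.01; balance after payment £1,172.07.
Month 6: interest £9.67; balance after payment £1,130.68.
Month 7: interest £9.33; balance after payment £1,088.95.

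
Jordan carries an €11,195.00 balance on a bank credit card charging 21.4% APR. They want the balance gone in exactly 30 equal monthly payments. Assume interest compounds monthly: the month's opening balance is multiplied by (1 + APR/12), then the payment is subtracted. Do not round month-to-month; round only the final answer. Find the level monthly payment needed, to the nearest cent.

€485.09

Monthly rate r = 21.4%/12 = 1.78333% = 0.0178333.
Level-payment amortization: P = B₀·r / (1 − (1+r)^(−n)) = 11195.00·0.0178333 / (1 − 1.01783^(−30)).
Denominator 1 − (1+r)^(−30) = 0.411563083.
P = 199.644 / 0.411563083 ≈ 485.09.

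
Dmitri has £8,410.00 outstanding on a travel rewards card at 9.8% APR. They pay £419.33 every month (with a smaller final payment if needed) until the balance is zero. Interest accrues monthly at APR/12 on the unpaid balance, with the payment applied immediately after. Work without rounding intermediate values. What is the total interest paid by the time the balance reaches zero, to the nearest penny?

Monthly rate r = 9.8%/12 = 0.816667% = 0.00816667.
Payoff takes n = ⌈−ln(1 − rB₀/P)/ln(1+r)⌉ = ⌈21.992⌉ = 22 payments; the last is £416.11.
Total paid = 21·£419.33 + £416.11 = £9,222.04.
Total interest = total paid − principal = £9,222.04 − £8,410.00 = £812.04.

£812.04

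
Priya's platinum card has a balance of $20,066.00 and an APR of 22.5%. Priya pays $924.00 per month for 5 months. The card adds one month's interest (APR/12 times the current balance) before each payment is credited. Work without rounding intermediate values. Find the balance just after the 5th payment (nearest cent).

Monthly rate r = 22.5%/12 = 1.875% = 0.01875.
Each month: B ← B·(1+r) − $924.00.
Month 1: interest $376.24; balance after payment $19,518.24.
Month 2: interest $365.97; balance after payment $18,960.20.
Month 3: interest $355.50; balance after payment $18,391.71.
Month 4: interest $344.84; balance after payment $17,812.55.
Month 5: interest $333.99; balance after payment $17,222.54.

$17,222.54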